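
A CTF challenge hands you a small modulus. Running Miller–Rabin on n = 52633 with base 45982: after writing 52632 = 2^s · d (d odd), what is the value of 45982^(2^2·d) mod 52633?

1

n − 1 = 52632 = 2^3 · 6579, so s = 3 and d = 6579.
By repeated squaring, 45982^6579 ≡ 52632 (mod 52633).
x_0 = 52632.
x_1 = 52632^2 mod 52633 = 1.
x_2 = 1^2 mod 52633 = 1.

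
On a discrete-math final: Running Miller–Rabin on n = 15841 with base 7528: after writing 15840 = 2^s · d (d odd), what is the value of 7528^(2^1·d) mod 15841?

1

n − 1 = 15840 = 2^5 · 495, so s = 5 and d = 495.
x_0 = 7528^495 mod 15841 = 15840.
x_1 = 15840^2 mod 15841 = 1.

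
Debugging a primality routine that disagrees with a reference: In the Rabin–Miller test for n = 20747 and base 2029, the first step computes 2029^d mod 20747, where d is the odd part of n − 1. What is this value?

1

n − 1 = 20746 = 2^1 · 10373, so s = 1 and d = 10373.
By repeated squaring, 2029^10373 ≡ 1 (mod 20747).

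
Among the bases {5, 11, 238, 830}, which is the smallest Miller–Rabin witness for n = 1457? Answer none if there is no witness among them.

5

n − 1 = 1456 = 2^4 · 91, so s = 4 and d = 91.
Base 5: x_0 = 5^91 mod 1457 = 160. x_0 is neither 1 nor 1456, so continue squaring. x_1 = 160^2 mod 1457 = 831. x_2 = 831^2 mod 1457 = 1400. x_3 = 1400^2 mod 1457 = 335. Reached i = s−1 = 3 without hitting −1: 5 is a Miller–Rabin witness and 1457 is composite.
Base 11: x_0 = 11^91 mod 1457 = 1158. x_0 is neither 1 nor 1456, so continue squaring. x_1 = 1158^2 mod 1457 = 524. x_2 = 524^2 mod 1457 = 660. x_3 = 660^2 mod 1457 = 1414. Reached i = s−1 = 3 without hitting −1: 11 is a Miller–Rabin witness and 1457 is composite.
Base 238: x_0 = 238^91 mod 1457 = 486. x_0 is neither 1 nor 1456, so continue squaring. x_1 = 486^2 mod 1457 = 162. x_2 = 162^2 mod 1457 = 18. x_3 = 18^2 mod 1457 = 324. Reached i = s−1 = 3 without hitting −1: 238 is a Miller–Rabin witness and 1457 is composite.
Base 830: x_0 = 830^91 mod 1457 = 1078. x_0 is neither 1 nor 1456, so continue squaring. x_1 = 1078^2 mod 1457 = 855. x_2 = 855^2 mod 1457 = 1068. x_3 = 1068^2 mod 1457 = 1250. Reached i = s−1 = 3 without hitting −1: 830 is a Miller–Rabin witness and 1457 is composite.
The smallest witness among the given bases is 5.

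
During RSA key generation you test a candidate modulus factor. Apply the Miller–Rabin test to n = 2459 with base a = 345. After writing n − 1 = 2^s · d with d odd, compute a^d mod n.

n − 1 = 2458 = 2^1 · 1229, so s = 1 and d = 1229.
345^1229 mod 2459 = 1.

1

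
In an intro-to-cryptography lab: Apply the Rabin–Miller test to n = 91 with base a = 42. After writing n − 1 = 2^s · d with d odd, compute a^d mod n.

n − 1 = 90 = 2^1 · 45, so s = 1 and d = 45.
Repeated squaring mod 91: 42^1 ≡ 42, 42^2 ≡ 35, 42^4 ≡ 42, 42^8 ≡ 35, 42^16 ≡ 42, 42^32 ≡ 35.
45 = 32 + 8 + 4 + 1, so 42^45 ≡ 35·35·42·42 ≡ 14 (mod 91).

14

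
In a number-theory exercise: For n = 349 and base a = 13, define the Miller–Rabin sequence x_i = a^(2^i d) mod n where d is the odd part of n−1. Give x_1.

n − 1 = 348 = 2^2 · 87, so s = 2 and d = 87.
By repeated squaring, 13^87 ≡ 136 (mod 349).
x_0 = 136.
x_1 = 136^2 mod 349 = 348.

348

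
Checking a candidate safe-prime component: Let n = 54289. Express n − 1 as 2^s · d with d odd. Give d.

3393

Halving: 54288 → 27144 → 13572 → 6786 → 3393; 3393 is odd.
So 54288 = 2^4 · 3393.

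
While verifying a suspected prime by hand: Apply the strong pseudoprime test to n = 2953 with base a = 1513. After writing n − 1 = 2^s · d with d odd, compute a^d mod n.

n − 1 = 2952 = 2^3 · 369, so s = 3 and d = 369.
1513^369 mod 2953 = 456.

456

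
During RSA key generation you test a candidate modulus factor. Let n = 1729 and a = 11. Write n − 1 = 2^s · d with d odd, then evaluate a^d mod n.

n − 1 = 1728 = 2^6 · 27, so s = 6 and d = 27.
Repeated squaring mod 1729: 11^1 ≡ 11, 11^2 ≡ 121, 11^4 ≡ 809, 11^8 ≡ 919, 11^16 ≡ 809.
27 = 16 + 8 + 2 + 1, so 11^27 ≡ 809·919·121·11 ≡ 1331 (mod 1729).

1331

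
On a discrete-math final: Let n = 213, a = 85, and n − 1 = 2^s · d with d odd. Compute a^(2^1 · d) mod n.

n − 1 = 212 = 2^2 · 53, so s = 2 and d = 53.
By repeated squaring, 85^53 ≡ 46 (mod 213).
x_0 = 46.
x_1 = 46^2 mod 213 = 199.

199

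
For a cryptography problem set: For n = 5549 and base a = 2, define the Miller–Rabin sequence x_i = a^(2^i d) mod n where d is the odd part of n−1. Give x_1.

884

n − 1 = 5548 = 2^2 · 1387, so s = 2 and d = 1387.
x_0 = 2^1387 mod 5549 = 2546.
x_1 = 2546^2 mod 5549 = 884.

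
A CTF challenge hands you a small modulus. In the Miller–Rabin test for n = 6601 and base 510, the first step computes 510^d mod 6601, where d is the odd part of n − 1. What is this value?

n − 1 = 6600 = 2^3 · 825, so s = 3 and d = 825.
510^825 mod 6601 = 944.

944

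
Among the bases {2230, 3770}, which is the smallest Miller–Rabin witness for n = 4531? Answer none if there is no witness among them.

2230

n − 1 = 4530 = 2^1 · 2265, so s = 1 and d = 2265.
Base 2230: x_0 = 2230^2265 mod 4531 = 390. x_0 ∉ {1, 4530} and s = 1, so 2230 is a Miller–Rabin witness and 4531 is composite.
Base 3770: x_0 = 3770^2265 mod 4531 = 1299. x_0 ∉ {1, 4530} and s = 1, so 3770 is a Miller–Rabin witness and 4531 is composite.
The smallest witness among the given bases is 2230.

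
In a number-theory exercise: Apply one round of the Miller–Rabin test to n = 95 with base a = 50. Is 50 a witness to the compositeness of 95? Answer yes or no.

n − 1 = 94 = 2^1 · 47, so s = 1 and d = 47.
x_0 = 50^47 mod 95 = 65.
x_0 ∉ {1, 94} and s = 1, so 50 is a Miller–Rabin witness and 95 is composite.

yes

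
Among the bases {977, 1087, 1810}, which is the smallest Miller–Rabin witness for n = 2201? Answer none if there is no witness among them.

n − 1 = 2200 = 2^3 · 275, so s = 3 and d = 275.
Base 977: x_0 = 977^275 mod 2201 = 1. x_0 = 1, so 977 is not a witness.
Base 1087: x_0 = 1087^275 mod 2201 = 2171. x_0 is neither 1 nor 2200, so continue squaring. x_1 = 2171^2 mod 2201 = 900. x_2 = 900^2 mod 2201 = 32. Reached i = s−1 = 2 without hitting −1: 1087 is a Miller–Rabin witness and 2201 is composite.
Base 1810: x_0 = 1810^275 mod 2201 = 181. x_0 is neither 1 nor 2200, so continue squaring. x_1 = 181^2 mod 2201 = 1947. x_2 = 1947^2 mod 2201 = 687. Reached i = s−1 = 2 without hitting −1: 1810 is a Miller–Rabin witness and 2201 is composite.
The smallest witness among the given bases is 1087.

1087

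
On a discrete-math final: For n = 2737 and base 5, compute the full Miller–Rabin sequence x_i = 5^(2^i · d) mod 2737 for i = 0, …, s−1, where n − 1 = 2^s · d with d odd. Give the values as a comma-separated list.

2085, 869, 2486, 50

n − 1 = 2736 = 2^4 · 171, so s = 4 and d = 171.
x_0 = 5^171 mod 2737 = 2085.
x_1 = 2085^2 mod 2737 = 869.
x_2 = 869^2 mod 2737 = 2486.
x_3 = 2486^2 mod 2737 = 50.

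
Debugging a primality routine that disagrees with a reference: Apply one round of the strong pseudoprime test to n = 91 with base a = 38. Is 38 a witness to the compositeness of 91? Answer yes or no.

n − 1 = 90 = 2^1 · 45, so s = 1 and d = 45.
x_0 = 38^45 mod 91 = 90.
x_0 = 90 ≡ −1, so 38 is not a witness.

no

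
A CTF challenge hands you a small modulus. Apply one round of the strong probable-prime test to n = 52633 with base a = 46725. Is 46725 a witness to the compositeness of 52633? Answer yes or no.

yes

n − 1 = 52632 = 2^3 · 6579, so s = 3 and d = 6579.
x_0 = 46725^6579 mod 52633 = 17717.
x_0 is neither 1 nor 52632, so continue squaring.
x_1 = 17717^2 mod 52633 = 41510.
x_2 = 41510^2 mod 52633 = 33579.
Reached i = s−1 = 2 without hitting −1: 46725 is a Miller–Rabin witness and 52633 is composite.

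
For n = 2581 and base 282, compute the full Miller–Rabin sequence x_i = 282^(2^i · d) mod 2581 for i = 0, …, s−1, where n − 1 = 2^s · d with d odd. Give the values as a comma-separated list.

n − 1 = 2580 = 2^2 · 645, so s = 2 and d = 645.
x_0 = 282^645 mod 2581 = 108.
x_1 = 108^2 mod 2581 = 1340.

108, 1340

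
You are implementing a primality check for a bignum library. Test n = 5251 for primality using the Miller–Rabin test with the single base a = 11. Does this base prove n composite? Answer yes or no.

yes

n − 1 = 5250 = 2^1 · 2625, so s = 1 and d = 2625.
x_0 = 11^2625 mod 5251 = 2935.
x_0 ∉ {1, 5250} and s = 1, so 11 is a Miller–Rabin witness and 5251 is composite.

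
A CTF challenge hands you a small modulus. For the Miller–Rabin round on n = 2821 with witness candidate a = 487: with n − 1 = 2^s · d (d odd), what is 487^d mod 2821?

2696

n − 1 = 2820 = 2^2 · 705, so s = 2 and d = 705.
487^705 mod 2821 = 2696.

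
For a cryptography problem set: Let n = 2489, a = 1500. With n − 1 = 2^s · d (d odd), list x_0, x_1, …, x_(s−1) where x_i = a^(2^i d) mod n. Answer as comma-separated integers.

208, 951, 894

n − 1 = 2488 = 2^3 · 311, so s = 3 and d = 311.
x_0 = 1500^311 mod 2489 = 208.
x_1 = 208^2 mod 2489 = 951.
x_2 = 951^2 mod 2489 = 894.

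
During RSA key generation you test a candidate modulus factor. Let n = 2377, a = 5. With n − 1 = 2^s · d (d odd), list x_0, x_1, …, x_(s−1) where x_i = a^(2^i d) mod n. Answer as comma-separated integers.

1797, 1243, 2376

n − 1 = 2376 = 2^3 · 297, so s = 3 and d = 297.
x_0 = 5^297 mod 2377 = 1797.
x_1 = 1797^2 mod 2377 = 1243.
x_2 = 1243^2 mod 2377 = 2376.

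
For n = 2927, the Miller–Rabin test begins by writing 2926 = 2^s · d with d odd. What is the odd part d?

1463

Halving: 2926 → 1463; 1463 is odd.
So 2926 = 2^1 · 1463.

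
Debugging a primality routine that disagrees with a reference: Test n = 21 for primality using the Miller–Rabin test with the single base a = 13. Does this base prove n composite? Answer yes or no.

yes

n − 1 = 20 = 2^2 · 5, so s = 2 and d = 5.
x_0 = 13^5 mod 21 = 13.
x_0 is neither 1 nor 20, so continue squaring.
x_1 = 13^2 mod 21 = 1.
x_1 = 1 but x_0 ≠ ±1, a nontrivial square root of 1 — 13 is a witness and 21 is composite.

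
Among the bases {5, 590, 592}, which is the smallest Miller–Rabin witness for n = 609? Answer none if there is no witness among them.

n − 1 = 608 = 2^5 · 19, so s = 5 and d = 19.
Base 5: x_0 = 5^19 mod 609 = 341. x_0 is neither 1 nor 608, so continue squaring. x_1 = 341^2 mod 609 = 571. x_2 = 571^2 mod 609 = 226. x_3 = 226^2 mod 609 = 529. x_4 = 529^2 mod 609 = 310. Reached i = s−1 = 4 without hitting −1: 5 is a Miller–Rabin witness and 609 is composite.
Base 590: x_0 = 590^19 mod 609 = 485. x_0 is neither 1 nor 608, so continue squaring. x_1 = 485^2 mod 609 = 151. x_2 = 151^2 mod 609 = 268. x_3 = 268^2 mod 609 = 571. x_4 = 571^2 mod 609 = 226. Reached i = s−1 = 4 without hitting −1: 590 is a Miller–Rabin witness and 609 is composite.
Base 592: x_0 = 592^19 mod 609 = 46. x_0 is neither 1 nor 608, so continue squaring. x_1 = 46^2 mod 609 = 289. x_2 = 289^2 mod 609 = 88. x_3 = 88^2 mod 609 = 436. x_4 = 436^2 mod 609 = 88. Reached i = s−1 = 4 without hitting −1: 592 is a Miller–Rabin witness and 609 is composite.
The smallest witness among the given bases is 5.

5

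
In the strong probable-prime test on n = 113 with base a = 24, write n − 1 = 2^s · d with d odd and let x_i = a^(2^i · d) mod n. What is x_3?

n − 1 = 112 = 2^4 · 7, so s = 4 and d = 7.
x_0 = 24^7 mod 113 = 78.
x_1 = 78^2 mod 113 = 95.
x_2 = 95^2 mod 113 = 98.
x_3 = 98^2 mod 113 = 112.

112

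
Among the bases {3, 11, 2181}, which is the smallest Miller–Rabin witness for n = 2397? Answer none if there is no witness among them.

n − 1 = 2396 = 2^2 · 599, so s = 2 and d = 599.
Base 3: x_0 = 3^599 mod 2397 = 708. x_0 is neither 1 nor 2396, so continue squaring. x_1 = 708^2 mod 2397 = 291. Reached i = s−1 = 1 without hitting −1: 3 is a Miller–Rabin witness and 2397 is composite.
Base 11: x_0 = 11^599 mod 2397 = 1703. x_0 is neither 1 nor 2396, so continue squaring. x_1 = 1703^2 mod 2397 = 2236. Reached i = s−1 = 1 without hitting −1: 11 is a Miller–Rabin witness and 2397 is composite.
Base 2181: x_0 = 2181^599 mod 2397 = 2322. x_0 is neither 1 nor 2396, so continue squaring. x_1 = 2322^2 mod 2397 = 831. Reached i = s−1 = 1 without hitting −1: 2181 is a Miller–Rabin witness and 2397 is composite.
The smallest witness among the given bases is 3.

3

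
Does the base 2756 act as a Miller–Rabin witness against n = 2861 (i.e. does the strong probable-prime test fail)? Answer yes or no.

no

n − 1 = 2860 = 2^2 · 715, so s = 2 and d = 715.
Repeated squaring mod 2861: 2756^1 ≡ 2756, 2756^2 ≡ 2442, 2756^4 ≡ 1040, 2756^8 ≡ 142, 2756^16 ≡ 137, 2756^32 ≡ 1603, 2756^64 ≡ 431, 2756^128 ≡ 2657, 2756^256 ≡ 1562, 2756^512 ≡ 2272.
715 = 512 + 128 + 64 + 8 + 2 + 1, so 2756^715 ≡ 2272·2657·431·142·2442·2756 ≡ 2860 (mod 2861).
x_0 = 2756^715 mod 2861 = 2860.
x_0 = 2860 ≡ −1, so 2756 is not a witness.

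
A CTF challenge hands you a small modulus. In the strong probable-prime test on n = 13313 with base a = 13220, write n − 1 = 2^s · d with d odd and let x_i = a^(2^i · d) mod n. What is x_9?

13312

n − 1 = 13312 = 2^10 · 13, so s = 10 and d = 13.
Repeated squaring mod 13313: 13220^1 ≡ 13220, 13220^2 ≡ 8649, 13220^4 ≡ 12767, 13220^8 ≡ 5230.
13 = 8 + 4 + 1, so 13220^13 ≡ 5230·12767·13220 ≡ 1216 (mod 13313).
x_0 = 1216.
x_1 = 1216^2 mod 13313 = 913.
x_2 = 913^2 mod 13313 = 8163.
x_3 = 8163^2 mod 13313 = 3004.
x_4 = 3004^2 mod 13313 = 11115.
x_5 = 11115^2 mod 13313 = 11898.
x_6 = 11898^2 mod 13313 = 5275.
x_7 = 5275^2 mod 13313 = 1455.
x_8 = 1455^2 mod 13313 = 258.
x_9 = 258^2 mod 13313 = 13312.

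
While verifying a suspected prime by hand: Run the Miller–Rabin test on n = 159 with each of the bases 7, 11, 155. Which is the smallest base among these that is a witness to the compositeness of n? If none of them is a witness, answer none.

7

n − 1 = 158 = 2^1 · 79, so s = 1 and d = 79.
Base 7: x_0 = 7^79 mod 159 = 7. x_0 ∉ {1, 158} and s = 1, so 7 is a Miller–Rabin witness and 159 is composite.
Base 11: x_0 = 11^79 mod 159 = 11. x_0 ∉ {1, 158} and s = 1, so 11 is a Miller–Rabin witness and 159 is composite.
Base 155: x_0 = 155^79 mod 159 = 155. x_0 ∉ {1, 158} and s = 1, so 155 is a Miller–Rabin witness and 159 is composite.
The smallest witness among the given bases is 7.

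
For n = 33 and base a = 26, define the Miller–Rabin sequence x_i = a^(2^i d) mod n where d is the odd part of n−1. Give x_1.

16

n − 1 = 32 = 2^5 · 1, so s = 5 and d = 1.
x_0 = 26^1 mod 33 = 26.
x_1 = 26^2 mod 33 = 16.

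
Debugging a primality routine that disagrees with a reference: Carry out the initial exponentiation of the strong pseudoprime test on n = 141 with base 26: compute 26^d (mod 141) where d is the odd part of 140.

n − 1 = 140 = 2^2 · 35, so s = 2 and d = 35.
Repeated squaring mod 141: 26^1 ≡ 26, 26^2 ≡ 112, 26^4 ≡ 136, 26^8 ≡ 25, 26^16 ≡ 61, 26^32 ≡ 55.
35 = 32 + 2 + 1, so 26^35 ≡ 55·112·26 ≡ 125 (mod 141).

125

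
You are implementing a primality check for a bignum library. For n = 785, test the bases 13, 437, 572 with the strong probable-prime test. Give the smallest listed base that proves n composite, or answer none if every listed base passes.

13

n − 1 = 784 = 2^4 · 49, so s = 4 and d = 49.
Base 13: x_0 = 13^49 mod 785 = 13. x_0 is neither 1 nor 784, so continue squaring. x_1 = 13^2 mod 785 = 169. x_2 = 169^2 mod 785 = 301. x_3 = 301^2 mod 785 = 326. Reached i = s−1 = 3 without hitting −1: 13 is a Miller–Rabin witness and 785 is composite.
Base 437: x_0 = 437^49 mod 785 = 87. x_0 is neither 1 nor 784, so continue squaring. x_1 = 87^2 mod 785 = 504. x_2 = 504^2 mod 785 = 461. x_3 = 461^2 mod 785 = 571. Reached i = s−1 = 3 without hitting −1: 437 is a Miller–Rabin witness and 785 is composite.
Base 572: x_0 = 572^49 mod 785 = 232. x_0 is neither 1 nor 784, so continue squaring. x_1 = 232^2 mod 785 = 444. x_2 = 444^2 mod 785 = 101. x_3 = 101^2 mod 785 = 781. Reached i = s−1 = 3 without hitting −1: 572 is a Miller–Rabin witness and 785 is composite.
The smallest witness among the given bases is 13.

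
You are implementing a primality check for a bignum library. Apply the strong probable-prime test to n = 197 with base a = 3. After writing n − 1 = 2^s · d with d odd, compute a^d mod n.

183

n − 1 = 196 = 2^2 · 49, so s = 2 and d = 49.
Repeated squaring mod 197: 3^1 ≡ 3, 3^2 ≡ 9, 3^4 ≡ 81, 3^8 ≡ 60, 3^16 ≡ 54, 3^32 ≡ 158.
49 = 32 + 16 + 1, so 3^49 ≡ 158·54·3 ≡ 183 (mod 197).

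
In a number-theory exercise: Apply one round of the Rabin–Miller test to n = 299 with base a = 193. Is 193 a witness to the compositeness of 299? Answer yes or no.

yes

n − 1 = 298 = 2^1 · 149, so s = 1 and d = 149.
By repeated squaring, 193^149 ≡ 72 (mod 299).
x_0 = 193^149 mod 299 = 72.
x_0 ∉ {1, 298} and s = 1, so 193 is a Miller–Rabin witness and 299 is composite.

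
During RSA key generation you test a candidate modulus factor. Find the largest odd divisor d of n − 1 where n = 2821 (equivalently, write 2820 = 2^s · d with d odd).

Halving: 2820 → 1410 → 705; 705 is odd.
So 2820 = 2^2 · 705.

705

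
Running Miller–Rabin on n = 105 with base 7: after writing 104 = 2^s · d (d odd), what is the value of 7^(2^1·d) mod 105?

49

n − 1 = 104 = 2^3 · 13, so s = 3 and d = 13.
x_0 = 7^13 mod 105 = 7.
x_1 = 7^2 mod 105 = 49.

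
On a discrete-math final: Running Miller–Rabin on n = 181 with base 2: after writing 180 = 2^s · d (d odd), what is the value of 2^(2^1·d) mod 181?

180

n − 1 = 180 = 2^2 · 45, so s = 2 and d = 45.
Repeated squaring mod 181: 2^1 ≡ 2, 2^2 ≡ 4, 2^4 ≡ 16, 2^8 ≡ 75, 2^16 ≡ 14, 2^32 ≡ 15.
45 = 32 + 8 + 4 + 1, so 2^45 ≡ 15·75·16·2 ≡ 162 (mod 181).
x_0 = 162.
x_1 = 162^2 mod 181 = 180.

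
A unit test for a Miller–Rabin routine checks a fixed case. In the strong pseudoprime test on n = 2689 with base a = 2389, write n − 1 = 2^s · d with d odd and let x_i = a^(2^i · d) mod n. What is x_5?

2688

n − 1 = 2688 = 2^7 · 21, so s = 7 and d = 21.
Repeated squaring mod 2689: 2389^1 ≡ 2389, 2389^2 ≡ 1263, 2389^4 ≡ 592, 2389^8 ≡ 894, 2389^16 ≡ 603.
21 = 16 + 4 + 1, so 2389^21 ≡ 603·592·2389 ≡ 2003 (mod 2689).
x_0 = 2003.
x_1 = 2003^2 mod 2689 = 21.
x_2 = 21^2 mod 2689 = 441.
x_3 = 441^2 mod 2689 = 873.
x_4 = 873^2 mod 2689 = 1142.
x_5 = 1142^2 mod 2689 = 2688.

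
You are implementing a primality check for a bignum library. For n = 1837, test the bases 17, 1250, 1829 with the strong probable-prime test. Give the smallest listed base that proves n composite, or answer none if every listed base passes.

17

n − 1 = 1836 = 2^2 · 459, so s = 2 and d = 459.
Base 17: x_0 = 17^459 mod 1837 = 1157. x_0 is neither 1 nor 1836, so continue squaring. x_1 = 1157^2 mod 1837 = 1313. Reached i = s−1 = 1 without hitting −1: 17 is a Miller–Rabin witness and 1837 is composite.
Base 1250: x_0 = 1250^459 mod 1837 = 1768. x_0 is neither 1 nor 1836, so continue squaring. x_1 = 1768^2 mod 1837 = 1087. Reached i = s−1 = 1 without hitting −1: 1250 is a Miller–Rabin witness and 1837 is composite.
Base 1829: x_0 = 1829^459 mod 1837 = 829. x_0 is neither 1 nor 1836, so continue squaring. x_1 = 829^2 mod 1837 = 203. Reached i = s−1 = 1 without hitting −1: 1829 is a Miller–Rabin witness and 1837 is composite.
The smallest witness among the given bases is 17.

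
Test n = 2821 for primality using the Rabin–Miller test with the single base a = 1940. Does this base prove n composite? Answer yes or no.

no

n − 1 = 2820 = 2^2 · 705, so s = 2 and d = 705.
x_0 = 1940^705 mod 2821 = 1.
x_0 = 1, so 1940 is not a witness.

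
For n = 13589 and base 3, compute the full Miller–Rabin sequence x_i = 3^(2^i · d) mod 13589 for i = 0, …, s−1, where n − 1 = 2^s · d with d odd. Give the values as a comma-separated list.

n − 1 = 13588 = 2^2 · 3397, so s = 2 and d = 3397.
x_0 = 3^3397 mod 13589 = 1420.
x_1 = 1420^2 mod 13589 = 5228.

1420, 5228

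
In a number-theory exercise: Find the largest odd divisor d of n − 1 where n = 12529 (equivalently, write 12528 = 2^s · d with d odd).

783

Halving: 12528 → 6264 → 3132 → 1566 → 783; 783 is odd.
So 12528 = 2^4 · 783.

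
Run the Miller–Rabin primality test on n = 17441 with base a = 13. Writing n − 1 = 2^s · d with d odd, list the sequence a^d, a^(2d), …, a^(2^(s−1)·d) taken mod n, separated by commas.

10085, 8754, 14203, 2603, 8501

n − 1 = 17440 = 2^5 · 545, so s = 5 and d = 545.
x_0 = 13^545 mod 17441 = 10085.
x_1 = 10085^2 mod 17441 = 8754.
x_2 = 8754^2 mod 17441 = 14203.
x_3 = 14203^2 mod 17441 = 2603.
x_4 = 2603^2 mod 17441 = 8501.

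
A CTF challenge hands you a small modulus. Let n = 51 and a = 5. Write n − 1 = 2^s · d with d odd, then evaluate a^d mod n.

29

n − 1 = 50 = 2^1 · 25, so s = 1 and d = 25.
Repeated squaring mod 51: 5^1 ≡ 5, 5^2 ≡ 25, 5^4 ≡ 13, 5^8 ≡ 16, 5^16 ≡ 1.
25 = 16 + 8 + 1, so 5^25 ≡ 1·16·5 ≡ 29 (mod 51).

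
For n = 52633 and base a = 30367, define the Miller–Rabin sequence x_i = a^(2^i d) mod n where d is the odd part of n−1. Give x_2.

n − 1 = 52632 = 2^3 · 6579, so s = 3 and d = 6579.
x_0 = 30367^6579 mod 52633 = 15037.
x_1 = 15037^2 mod 52633 = 1.
x_2 = 1^2 mod 52633 = 1.

1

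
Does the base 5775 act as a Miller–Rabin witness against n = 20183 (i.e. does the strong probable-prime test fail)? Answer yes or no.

no

n − 1 = 20182 = 2^1 · 10091, so s = 1 and d = 10091.
Repeated squaring mod 20183: 5775^1 ≡ 5775, 5775^2 ≡ 8309, 5775^4 ≡ 13621, 5775^8 ≡ 9505, 5775^16 ≡ 5917, 5775^32 ≡ 13567, 5775^64 ≡ 14712, 5775^128 ≡ 452, 5775^256 ≡ 2474, 5775^512 ≡ 5227, 5775^1024 ≡ 13930, 5775^2048 ≡ 5538, 5775^4096 ≡ 11467, 5775^8192 ≡ 20027.
10091 = 8192 + 1024 + 512 + 256 + 64 + 32 + 8 + 2 + 1, so 5775^10091 ≡ 20027·13930·5227·2474·14712·13567·9505·8309·5775 ≡ 1 (mod 20183).
x_0 = 5775^10091 mod 20183 = 1.
x_0 = 1, so 5775 is not a witness.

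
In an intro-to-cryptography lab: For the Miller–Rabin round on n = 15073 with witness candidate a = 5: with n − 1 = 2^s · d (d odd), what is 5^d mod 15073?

n − 1 = 15072 = 2^5 · 471, so s = 5 and d = 471.
5^471 mod 15073 = 10620.

10620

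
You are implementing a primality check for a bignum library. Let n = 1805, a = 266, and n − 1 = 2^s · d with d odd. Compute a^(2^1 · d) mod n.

361

n − 1 = 1804 = 2^2 · 451, so s = 2 and d = 451.
x_0 = 266^451 mod 1805 = 361.
x_1 = 361^2 mod 1805 = 361.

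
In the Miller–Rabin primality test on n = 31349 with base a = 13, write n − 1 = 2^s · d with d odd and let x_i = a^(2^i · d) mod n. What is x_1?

7353

n − 1 = 31348 = 2^2 · 7837, so s = 2 and d = 7837.
x_0 = 13^7837 mod 31349 = 2005.
x_1 = 2005^2 mod 31349 = 7353.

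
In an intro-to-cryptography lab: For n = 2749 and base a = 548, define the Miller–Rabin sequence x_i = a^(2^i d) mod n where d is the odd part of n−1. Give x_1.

1

n − 1 = 2748 = 2^2 · 687, so s = 2 and d = 687.
x_0 = 548^687 mod 2749 = 2748.
x_1 = 2748^2 mod 2749 = 1.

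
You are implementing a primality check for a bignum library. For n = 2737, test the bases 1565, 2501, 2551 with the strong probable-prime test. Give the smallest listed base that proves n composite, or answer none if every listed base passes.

2501

n − 1 = 2736 = 2^4 · 171, so s = 4 and d = 171.
Base 1565: x_0 = 1565^171 mod 2737 = 1. x_0 = 1, so 1565 is not a witness.
Base 2501: x_0 = 2501^171 mod 2737 = 2150. x_0 is neither 1 nor 2736, so continue squaring. x_1 = 2150^2 mod 2737 = 2444. x_2 = 2444^2 mod 2737 = 1002. x_3 = 1002^2 mod 2737 = 2262. Reached i = s−1 = 3 without hitting −1: 2501 is a Miller–Rabin witness and 2737 is composite.
Base 2551: x_0 = 2551^171 mod 2737 = 902. x_0 is neither 1 nor 2736, so continue squaring. x_1 = 902^2 mod 2737 = 715. x_2 = 715^2 mod 2737 = 2143. x_3 = 2143^2 mod 2737 = 2500. Reached i = s−1 = 3 without hitting −1: 2551 is a Miller–Rabin witness and 2737 is composite.
The smallest witness among the given bases is 2501.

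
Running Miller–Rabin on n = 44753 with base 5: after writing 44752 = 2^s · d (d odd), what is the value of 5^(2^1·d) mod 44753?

22821

n − 1 = 44752 = 2^4 · 2797, so s = 4 and d = 2797.
x_0 = 5^2797 mod 44753 = 8914.
x_1 = 8914^2 mod 44753 = 22821.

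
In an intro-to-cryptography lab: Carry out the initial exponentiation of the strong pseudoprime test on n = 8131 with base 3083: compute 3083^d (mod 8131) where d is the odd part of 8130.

n − 1 = 8130 = 2^1 · 4065, so s = 1 and d = 4065.
3083^4065 mod 8131 = 3828.

3828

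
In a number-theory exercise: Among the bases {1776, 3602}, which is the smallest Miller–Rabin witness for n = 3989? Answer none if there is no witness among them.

n − 1 = 3988 = 2^2 · 997, so s = 2 and d = 997.
Base 1776: x_0 = 1776^997 mod 3989 = 3508. x_0 is neither 1 nor 3988, so continue squaring. x_1 = 3508^2 mod 3989 = 3988. x_1 ≡ −1, so 1776 is not a witness.
Base 3602: x_0 = 3602^997 mod 3989 = 3508. x_0 is neither 1 nor 3988, so continue squaring. x_1 = 3508^2 mod 3989 = 3988. x_1 ≡ −1, so 3602 is not a witness.
No listed base is a witness for 3989.

none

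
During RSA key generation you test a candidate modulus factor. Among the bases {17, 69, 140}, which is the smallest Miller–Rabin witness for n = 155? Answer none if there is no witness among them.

17

n − 1 = 154 = 2^1 · 77, so s = 1 and d = 77.
Base 17: x_0 = 17^77 mod 155 = 52. x_0 ∉ {1, 154} and s = 1, so 17 is a Miller–Rabin witness and 155 is composite.
Base 69: x_0 = 69^77 mod 155 = 49. x_0 ∉ {1, 154} and s = 1, so 69 is a Miller–Rabin witness and 155 is composite.
Base 140: x_0 = 140^77 mod 155 = 70. x_0 ∉ {1, 154} and s = 1, so 140 is a Miller–Rabin witness and 155 is composite.
The smallest witness among the given bases is 17.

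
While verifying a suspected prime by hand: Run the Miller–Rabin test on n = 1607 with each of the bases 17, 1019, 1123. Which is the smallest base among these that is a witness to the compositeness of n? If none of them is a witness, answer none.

none

n − 1 = 1606 = 2^1 · 803, so s = 1 and d = 803.
Base 17: x_0 = 17^803 mod 1607 = 1. x_0 = 1, so 17 is not a witness.
Base 1019: x_0 = 1019^803 mod 1607 = 1606. x_0 = 1606 ≡ −1, so 1019 is not a witness.
Base 1123: x_0 = 1123^803 mod 1607 = 1606. x_0 = 1606 ≡ −1, so 1123 is not a witness.
No listed base is a witness for 1607.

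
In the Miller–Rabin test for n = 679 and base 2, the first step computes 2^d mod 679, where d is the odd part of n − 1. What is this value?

n − 1 = 678 = 2^1 · 339, so s = 1 and d = 339.
2^339 mod 679 = 8.

8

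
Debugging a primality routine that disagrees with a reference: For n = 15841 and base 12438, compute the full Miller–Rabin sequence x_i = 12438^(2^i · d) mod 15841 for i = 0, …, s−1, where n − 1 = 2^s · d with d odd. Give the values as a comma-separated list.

3380, 3039, 218, 1, 1

n − 1 = 15840 = 2^5 · 495, so s = 5 and d = 495.
x_0 = 12438^495 mod 15841 = 3380.
x_1 = 3380^2 mod 15841 = 3039.
x_2 = 3039^2 mod 15841 = 218.
x_3 = 218^2 mod 15841 = 1.
x_4 = 1^2 mod 15841 = 1.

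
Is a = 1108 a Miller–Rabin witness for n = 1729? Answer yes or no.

no

n − 1 = 1728 = 2^6 · 27, so s = 6 and d = 27.
x_0 = 1108^27 mod 1729 = 1.
x_0 = 1, so 1108 is not a witness.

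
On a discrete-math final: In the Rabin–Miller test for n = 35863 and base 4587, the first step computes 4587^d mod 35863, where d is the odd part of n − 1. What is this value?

n − 1 = 35862 = 2^1 · 17931, so s = 1 and d = 17931.
4587^17931 mod 35863 = 35862.

35862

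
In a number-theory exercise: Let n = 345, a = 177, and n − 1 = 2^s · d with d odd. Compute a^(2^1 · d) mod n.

n − 1 = 344 = 2^3 · 43, so s = 3 and d = 43.
By repeated squaring, 177^43 ≡ 243 (mod 345).
x_0 = 243.
x_1 = 243^2 mod 345 = 54.

54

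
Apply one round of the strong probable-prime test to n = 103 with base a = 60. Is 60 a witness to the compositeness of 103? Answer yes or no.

no

n − 1 = 102 = 2^1 · 51, so s = 1 and d = 51.
x_0 = 60^51 mod 103 = 1.
x_0 = 1, so 60 is not a witness.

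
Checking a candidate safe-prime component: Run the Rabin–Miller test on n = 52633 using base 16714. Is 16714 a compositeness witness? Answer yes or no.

n − 1 = 52632 = 2^3 · 6579, so s = 3 and d = 6579.
Repeated squaring mod 52633: 16714^1 ≡ 16714, 16714^2 ≡ 34465, 16714^4 ≡ 14681, 16714^8 ≡ 52259, 16714^16 ≡ 34610, 16714^32 ≡ 30286, 16714^64 ≡ 6505, 16714^128 ≡ 50726, 16714^256 ≡ 4972, 16714^512 ≡ 35907, 16714^1024 ≡ 14681, 16714^2048 ≡ 52259, 16714^4096 ≡ 34610.
6579 = 4096 + 2048 + 256 + 128 + 32 + 16 + 2 + 1, so 16714^6579 ≡ 34610·52259·4972·50726·30286·34610·34465·16714 ≡ 33991 (mod 52633).
x_0 = 16714^6579 mod 52633 = 33991.
x_0 is neither 1 nor 52632, so continue squaring.
x_1 = 33991^2 mod 52633 = 41098.
x_2 = 41098^2 mod 52633 = 1.
x_2 = 1 but x_1 ≠ ±1, a nontrivial square root of 1 — 16714 is a witness and 52633 is composite.

yes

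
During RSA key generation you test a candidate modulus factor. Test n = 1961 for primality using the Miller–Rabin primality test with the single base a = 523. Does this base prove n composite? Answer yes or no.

n − 1 = 1960 = 2^3 · 245, so s = 3 and d = 245.
By repeated squaring, 523^245 ≡ 331 (mod 1961).
x_0 = 523^245 mod 1961 = 331.
x_0 is neither 1 nor 1960, so continue squaring.
x_1 = 331^2 mod 1961 = 1706.
x_2 = 1706^2 mod 1961 = 312.
Reached i = s−1 = 2 without hitting −1: 523 is a Miller–Rabin witness and 1961 is composite.

yes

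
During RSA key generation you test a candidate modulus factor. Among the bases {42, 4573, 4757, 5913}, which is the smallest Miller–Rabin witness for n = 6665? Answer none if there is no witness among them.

n − 1 = 6664 = 2^3 · 833, so s = 3 and d = 833.
Base 42: x_0 = 42^833 mod 6665 = 3267. x_0 is neither 1 nor 6664, so continue squaring. x_1 = 3267^2 mod 6665 = 2624. x_2 = 2624^2 mod 6665 = 431. Reached i = s−1 = 2 without hitting −1: 42 is a Miller–Rabin witness and 6665 is composite.
Base 4573: x_0 = 4573^833 mod 6665 = 5553. x_0 is neither 1 nor 6664, so continue squaring. x_1 = 5553^2 mod 6665 = 3519. x_2 = 3519^2 mod 6665 = 6456. Reached i = s−1 = 2 without hitting −1: 4573 is a Miller–Rabin witness and 6665 is composite.
Base 4757: x_0 = 4757^833 mod 6665 = 2622. x_0 is neither 1 nor 6664, so continue squaring. x_1 = 2622^2 mod 6665 = 3269. x_2 = 3269^2 mod 6665 = 2366. Reached i = s−1 = 2 without hitting −1: 4757 is a Miller–Rabin witness and 6665 is composite.
Base 5913: x_0 = 5913^833 mod 6665 = 2278. x_0 is neither 1 nor 6664, so continue squaring. x_1 = 2278^2 mod 6665 = 3914. x_2 = 3914^2 mod 6665 = 3226. Reached i = s−1 = 2 without hitting −1: 5913 is a Miller–Rabin witness and 6665 is composite.
The smallest witness among the given bases is 42.

42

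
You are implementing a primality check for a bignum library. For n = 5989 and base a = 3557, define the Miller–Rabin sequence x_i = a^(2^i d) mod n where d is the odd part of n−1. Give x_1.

766

n − 1 = 5988 = 2^2 · 1497, so s = 2 and d = 1497.
Repeated squaring mod 5989: 3557^1 ≡ 3557, 3557^2 ≡ 3481, 3557^4 ≡ 1614, 3557^8 ≡ 5770, 3557^16 ≡ 49, 3557^32 ≡ 2401, 3557^64 ≡ 3383, 3557^128 ≡ 5699, 3557^256 ≡ 254, 3557^512 ≡ 4626, 3557^1024 ≡ 1179.
1497 = 1024 + 256 + 128 + 64 + 16 + 8 + 1, so 3557^1497 ≡ 1179·254·5699·3383·49·5770·3557 ≡ 2561 (mod 5989).
x_0 = 2561.
x_1 = 2561^2 mod 5989 = 766.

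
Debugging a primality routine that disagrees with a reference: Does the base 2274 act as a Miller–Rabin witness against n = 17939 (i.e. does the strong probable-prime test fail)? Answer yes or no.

no

n − 1 = 17938 = 2^1 · 8969, so s = 1 and d = 8969.
x_0 = 2274^8969 mod 17939 = 1.
x_0 = 1, so 2274 is not a witness.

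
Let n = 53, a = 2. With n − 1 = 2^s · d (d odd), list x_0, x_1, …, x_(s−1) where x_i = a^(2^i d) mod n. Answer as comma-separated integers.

30, 52

n − 1 = 52 = 2^2 · 13, so s = 2 and d = 13.
x_0 = 2^13 mod 53 = 30.
x_1 = 30^2 mod 53 = 52.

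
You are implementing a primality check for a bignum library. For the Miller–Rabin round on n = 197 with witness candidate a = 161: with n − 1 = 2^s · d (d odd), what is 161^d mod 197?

n − 1 = 196 = 2^2 · 49, so s = 2 and d = 49.
Repeated squaring mod 197: 161^1 ≡ 161, 161^2 ≡ 114, 161^4 ≡ 191, 161^8 ≡ 36, 161^16 ≡ 114, 161^32 ≡ 191.
49 = 32 + 16 + 1, so 161^49 ≡ 191·114·161 ≡ 196 (mod 197).

196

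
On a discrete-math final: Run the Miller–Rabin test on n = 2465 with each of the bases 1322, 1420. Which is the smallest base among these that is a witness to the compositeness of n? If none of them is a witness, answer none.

1420

n − 1 = 2464 = 2^5 · 77, so s = 5 and d = 77.
Base 1322: x_0 = 1322^77 mod 2465 = 1322. x_0 is neither 1 nor 2464, so continue squaring. x_1 = 1322^2 mod 2465 = 2464. x_1 ≡ −1, so 1322 is not a witness.
Base 1420: x_0 = 1420^77 mod 2465 = 1130. x_0 is neither 1 nor 2464, so continue squaring. x_1 = 1130^2 mod 2465 = 30. x_2 = 30^2 mod 2465 = 900. x_3 = 900^2 mod 2465 = 1480. x_4 = 1480^2 mod 2465 = 1480. Reached i = s−1 = 4 without hitting −1: 1420 is a Miller–Rabin witness and 2465 is composite.
The smallest witness among the given bases is 1420.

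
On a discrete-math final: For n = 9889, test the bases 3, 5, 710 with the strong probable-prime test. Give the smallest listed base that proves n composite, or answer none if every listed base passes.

n − 1 = 9888 = 2^5 · 309, so s = 5 and d = 309.
Base 3: x_0 = 3^309 mod 9889 = 5020. x_0 is neither 1 nor 9888, so continue squaring. x_1 = 5020^2 mod 9889 = 3228. x_2 = 3228^2 mod 9889 = 6867. x_3 = 6867^2 mod 9889 = 4937. x_4 = 4937^2 mod 9889 = 7473. Reached i = s−1 = 4 without hitting −1: 3 is a Miller–Rabin witness and 9889 is composite.
Base 5: x_0 = 5^309 mod 9889 = 6356. x_0 is neither 1 nor 9888, so continue squaring. x_1 = 6356^2 mod 9889 = 2171. x_2 = 2171^2 mod 9889 = 6077. x_3 = 6077^2 mod 9889 = 4403. x_4 = 4403^2 mod 9889 = 3969. Reached i = s−1 = 4 without hitting −1: 5 is a Miller–Rabin witness and 9889 is composite.
Base 710: x_0 = 710^309 mod 9889 = 6481. x_0 is neither 1 nor 9888, so continue squaring. x_1 = 6481^2 mod 9889 = 4778. x_2 = 4778^2 mod 9889 = 5472. x_3 = 5472^2 mod 9889 = 8781. x_4 = 8781^2 mod 9889 = 1428. Reached i = s−1 = 4 without hitting −1: 710 is a Miller–Rabin witness and 9889 is composite.
The smallest witness among the given bases is 3.

3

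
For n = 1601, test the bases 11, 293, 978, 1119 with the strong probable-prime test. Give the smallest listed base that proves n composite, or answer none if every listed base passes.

none

n − 1 = 1600 = 2^6 · 25, so s = 6 and d = 25.
Base 11: x_0 = 11^25 mod 1601 = 520. x_0 is neither 1 nor 1600, so continue squaring. x_1 = 520^2 mod 1601 = 1432. x_2 = 1432^2 mod 1601 = 1344. x_3 = 1344^2 mod 1601 = 408. x_4 = 408^2 mod 1601 = 1561. x_5 = 1561^2 mod 1601 = 1600. x_5 ≡ −1, so 11 is not a witness.
Base 293: x_0 = 293^25 mod 1601 = 645. x_0 is neither 1 nor 1600, so continue squaring. x_1 = 645^2 mod 1601 = 1366. x_2 = 1366^2 mod 1601 = 791. x_3 = 791^2 mod 1601 = 1291. x_4 = 1291^2 mod 1601 = 40. x_5 = 40^2 mod 1601 = 1600. x_5 ≡ −1, so 293 is not a witness.
Base 978: x_0 = 978^25 mod 1601 = 924. x_0 is neither 1 nor 1600, so continue squaring. x_1 = 924^2 mod 1601 = 443. x_2 = 443^2 mod 1601 = 927. x_3 = 927^2 mod 1601 = 1193. x_4 = 1193^2 mod 1601 = 1561. x_5 = 1561^2 mod 1601 = 1600. x_5 ≡ −1, so 978 is not a witness.
Base 1119: x_0 = 1119^25 mod 1601 = 184. x_0 is neither 1 nor 1600, so continue squaring. x_1 = 184^2 mod 1601 = 235. x_2 = 235^2 mod 1601 = 791. x_3 = 791^2 mod 1601 = 1291. x_4 = 1291^2 mod 1601 = 40. x_5 = 40^2 mod 1601 = 1600. x_5 ≡ −1, so 1119 is not a witness.
No listed base is a witness for 1601.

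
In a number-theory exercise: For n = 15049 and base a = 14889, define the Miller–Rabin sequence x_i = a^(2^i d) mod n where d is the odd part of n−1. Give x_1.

n − 1 = 15048 = 2^3 · 1881, so s = 3 and d = 1881.
x_0 = 14889^1881 mod 15049 = 5000.
x_1 = 5000^2 mod 15049 = 3611.

3611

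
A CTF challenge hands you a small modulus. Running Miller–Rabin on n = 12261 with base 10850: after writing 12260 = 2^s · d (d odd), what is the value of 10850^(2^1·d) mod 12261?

3598

n − 1 = 12260 = 2^2 · 3065, so s = 2 and d = 3065.
Repeated squaring mod 12261: 10850^1 ≡ 10850, 10850^2 ≡ 4639, 10850^4 ≡ 2266, 10850^8 ≡ 9658, 10850^16 ≡ 7537, 10850^32 ≡ 1156, 10850^64 ≡ 12148, 10850^128 ≡ 508, 10850^256 ≡ 583, 10850^512 ≡ 8842, 10850^1024 ≡ 4828, 10850^2048 ≡ 1423.
3065 = 2048 + 512 + 256 + 128 + 64 + 32 + 16 + 8 + 1, so 10850^3065 ≡ 1423·8842·583·508·12148·1156·7537·9658·10850 ≡ 5723 (mod 12261).
x_0 = 5723.
x_1 = 5723^2 mod 12261 = 3598.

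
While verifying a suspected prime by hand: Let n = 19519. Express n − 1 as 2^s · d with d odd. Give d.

Halving: 19518 → 9759; 9759 is odd.
So 19518 = 2^1 · 9759.

9759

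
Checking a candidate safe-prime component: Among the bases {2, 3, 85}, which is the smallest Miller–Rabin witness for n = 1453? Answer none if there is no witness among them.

n − 1 = 1452 = 2^2 · 363, so s = 2 and d = 363.
Base 2: x_0 = 2^363 mod 1453 = 497. x_0 is neither 1 nor 1452, so continue squaring. x_1 = 497^2 mod 1453 = 1452. x_1 ≡ −1, so 2 is not a witness.
Base 3: x_0 = 3^363 mod 1453 = 1. x_0 = 1, so 3 is not a witness.
Base 85: x_0 = 85^363 mod 1453 = 956. x_0 is neither 1 nor 1452, so continue squaring. x_1 = 956^2 mod 1453 = 1452. x_1 ≡ −1, so 85 is not a witness.
No listed base is a witness for 1453.

none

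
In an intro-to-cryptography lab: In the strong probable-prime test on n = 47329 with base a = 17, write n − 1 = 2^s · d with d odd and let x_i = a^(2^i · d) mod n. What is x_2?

6661

n − 1 = 47328 = 2^5 · 1479, so s = 5 and d = 1479.
x_0 = 17^1479 mod 47329 = 5502.
x_1 = 5502^2 mod 47329 = 28773.
x_2 = 28773^2 mod 47329 = 6661.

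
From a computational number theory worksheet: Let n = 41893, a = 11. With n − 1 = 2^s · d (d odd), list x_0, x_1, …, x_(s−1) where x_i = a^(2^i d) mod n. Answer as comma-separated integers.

1, 1

n − 1 = 41892 = 2^2 · 10473, so s = 2 and d = 10473.
x_0 = 11^10473 mod 41893 = 1.
x_1 = 1^2 mod 41893 = 1.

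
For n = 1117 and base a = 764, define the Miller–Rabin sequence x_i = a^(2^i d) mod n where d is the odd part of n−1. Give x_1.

n − 1 = 1116 = 2^2 · 279, so s = 2 and d = 279.
By repeated squaring, 764^279 ≡ 1 (mod 1117).
x_0 = 1.
x_1 = 1^2 mod 1117 = 1.

1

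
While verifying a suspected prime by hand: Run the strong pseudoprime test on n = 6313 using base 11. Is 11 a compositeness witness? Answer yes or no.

n − 1 = 6312 = 2^3 · 789, so s = 3 and d = 789.
x_0 = 11^789 mod 6313 = 504.
x_0 is neither 1 nor 6312, so continue squaring.
x_1 = 504^2 mod 6313 = 1496.
x_2 = 1496^2 mod 6313 = 3214.
Reached i = s−1 = 2 without hitting −1: 11 is a Miller–Rabin witness and 6313 is composite.

yes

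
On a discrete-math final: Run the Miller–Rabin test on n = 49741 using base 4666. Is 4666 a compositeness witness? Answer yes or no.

n − 1 = 49740 = 2^2 · 12435, so s = 2 and d = 12435.
x_0 = 4666^12435 mod 49741 = 31510.
x_0 is neither 1 nor 49740, so continue squaring.
x_1 = 31510^2 mod 49741 = 49740.
x_1 ≡ −1, so 4666 is not a witness.

no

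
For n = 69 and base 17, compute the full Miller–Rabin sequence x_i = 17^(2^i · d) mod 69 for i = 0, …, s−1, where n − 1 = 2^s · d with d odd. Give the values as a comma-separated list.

11, 52

n − 1 = 68 = 2^2 · 17, so s = 2 and d = 17.
x_0 = 17^17 mod 69 = 11.
x_1 = 11^2 mod 69 = 52.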